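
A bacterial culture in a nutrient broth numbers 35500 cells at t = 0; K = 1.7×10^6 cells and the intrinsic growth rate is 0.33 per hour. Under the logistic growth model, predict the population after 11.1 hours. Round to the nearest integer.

771705 cells

A = (K − N₀)/N₀ = (1.7×10^6 − 35500)/35500 = 46.887.
N(t) = K/(1 + A·e^(−rt)) = 1.7×10^6/(1 + 46.887×e^(−0.33×11.1)).
e^(−3.663) = 0.025655; denominator = 1 + 46.887×0.025655 = 2.2029.
N = 1.7×10^6/2.2029 = 771705.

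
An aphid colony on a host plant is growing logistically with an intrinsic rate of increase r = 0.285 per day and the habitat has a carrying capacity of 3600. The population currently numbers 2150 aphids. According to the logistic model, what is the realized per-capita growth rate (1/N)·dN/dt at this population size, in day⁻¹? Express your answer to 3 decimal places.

(1/N)·dN/dt = r(1 − N/K) = 0.285 × (1 − 2150/3600).
= 0.285 × 0.40278 = 0.11479.

0.115 per day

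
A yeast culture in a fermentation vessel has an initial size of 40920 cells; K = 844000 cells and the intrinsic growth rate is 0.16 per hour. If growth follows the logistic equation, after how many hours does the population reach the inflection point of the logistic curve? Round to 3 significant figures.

Logistic growth is fastest at N = K/2 = 422000.
A = (K − N₀)/N₀ = 19.626. Set K/(1 + A·e^(−rt)) = K/2 → A·e^(−rt) = 1.
e^(−0.16t) = 1/19.626 = 0.0509538, so t = ln(19.626)/0.16 = 2.9768/0.16 = 18.605.

18.6 hours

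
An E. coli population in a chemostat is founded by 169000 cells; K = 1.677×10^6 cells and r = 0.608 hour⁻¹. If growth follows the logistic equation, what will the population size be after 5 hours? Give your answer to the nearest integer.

1175329 cells

A = (K − N₀)/N₀ = (1.677×10^6 − 169000)/169000 = 8.9231.
N(t) = K/(1 + A·e^(−rt)) = 1.677×10^6/(1 + 8.9231×e^(−0.608×5)).
e^(−3.04) = 0.047835; denominator = 1 + 8.9231×0.047835 = 1.4268.
N = 1.677×10^6/1.4268 = 1.175329×10^6.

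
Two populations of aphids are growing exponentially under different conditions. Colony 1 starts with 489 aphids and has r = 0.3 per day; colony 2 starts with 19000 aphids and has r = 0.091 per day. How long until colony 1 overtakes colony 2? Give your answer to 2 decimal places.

17.51 days

Set 489·e^(0.3t) = 19000·e^(0.091t).
e^((0.3 − 0.091)t) = 19000/489 → e^(0.209·t) = 38.855.
0.209·t = ln(38.855) = 3.6598, so t = 3.6598/0.209 = 17.511.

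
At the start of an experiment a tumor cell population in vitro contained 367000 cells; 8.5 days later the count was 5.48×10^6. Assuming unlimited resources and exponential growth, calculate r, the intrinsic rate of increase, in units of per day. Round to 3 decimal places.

0.318 per day

From N(t) = N₀·e^(rt): e^(r·8.5) = 5.48×10^6/367000 = 14.932.
r·8.5 = ln(14.932) = 2.7035, so r = 2.7035/8.5 = 0.31806.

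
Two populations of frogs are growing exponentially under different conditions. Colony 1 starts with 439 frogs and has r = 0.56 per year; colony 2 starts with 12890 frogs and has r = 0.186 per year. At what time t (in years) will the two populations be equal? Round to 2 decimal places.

9.04 years

Set 439·e^(0.56t) = 12890·e^(0.186t).
e^((0.56 − 0.186)t) = 12890/439 → e^(0.374·t) = 29.362.
0.374·t = ln(29.362) = 3.3797, so t = 3.3797/0.374 = 9.0367.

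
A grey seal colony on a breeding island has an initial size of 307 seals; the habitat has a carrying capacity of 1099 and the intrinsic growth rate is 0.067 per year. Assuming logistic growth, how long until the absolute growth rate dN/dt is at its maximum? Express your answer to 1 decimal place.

14.1 years

Logistic growth is fastest at N = K/2 = 549.5.
A = (K − N₀)/N₀ = 2.5798. Set K/(1 + A·e^(−rt)) = K/2 → A·e^(−rt) = 1.
e^(−0.067t) = 1/2.5798 = 0.387626, so t = ln(2.5798)/0.067 = 0.94771/0.067 = 14.145.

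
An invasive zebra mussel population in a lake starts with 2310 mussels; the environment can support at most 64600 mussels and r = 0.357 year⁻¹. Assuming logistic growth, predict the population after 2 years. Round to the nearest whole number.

A = (K − N₀)/N₀ = (64600 − 2310)/2310 = 26.965.
N(t) = K/(1 + A·e^(−rt)) = 64600/(1 + 26.965×e^(−0.357×2)).
e^(−0.714) = 0.48968; denominator = 1 + 26.965×0.48968 = 14.204.
N = 64600/14.204 = 4547.87.

4548 mussels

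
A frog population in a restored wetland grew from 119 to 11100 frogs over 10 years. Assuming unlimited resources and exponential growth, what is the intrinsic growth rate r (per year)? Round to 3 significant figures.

0.454 per year

From N(t) = N₀·e^(rt): e^(r·10) = 11100/119 = 93.277.
r·10 = ln(93.277) = 4.5356, so r = 4.5356/10 = 0.45356.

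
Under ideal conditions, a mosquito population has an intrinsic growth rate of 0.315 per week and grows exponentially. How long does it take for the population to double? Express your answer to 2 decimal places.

2.20 weeks

Doubling time t_d = ln(2)/r = 0.6931/0.315 = 2.2005.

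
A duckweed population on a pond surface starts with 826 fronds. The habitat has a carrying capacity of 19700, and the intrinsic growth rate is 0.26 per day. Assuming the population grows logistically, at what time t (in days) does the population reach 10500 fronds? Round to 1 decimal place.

12.5 days

A = (K − N₀)/N₀ = (19700 − 826)/826 = 22.85.
Solve 19700/(1 + 22.85·e^(−0.26t)) = 10500: 1 + 22.85·e^(−0.26t) = 1.8762, so e^(−0.26t) = 0.0383455.
−0.26·t = ln(0.0383455) = -3.2611, so t = 3.2611/0.26 = 12.543.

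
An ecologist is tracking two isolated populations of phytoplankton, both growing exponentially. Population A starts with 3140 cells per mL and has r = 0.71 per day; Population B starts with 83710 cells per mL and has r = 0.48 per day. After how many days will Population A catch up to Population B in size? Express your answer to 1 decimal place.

14.3 days

Set 3140·e^(0.71t) = 83710·e^(0.48t).
e^((0.71 − 0.48)t) = 83710/3140 → e^(0.23·t) = 26.659.
0.23·t = ln(26.659) = 3.2831, so t = 3.2831/0.23 = 14.275.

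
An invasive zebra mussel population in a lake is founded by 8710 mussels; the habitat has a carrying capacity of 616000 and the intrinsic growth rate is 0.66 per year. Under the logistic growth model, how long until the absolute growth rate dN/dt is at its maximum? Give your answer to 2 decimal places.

6.43 years

Logistic growth is fastest at N = K/2 = 308000.
A = (K − N₀)/N₀ = 69.723. Set K/(1 + A·e^(−rt)) = K/2 → A·e^(−rt) = 1.
e^(−0.66t) = 1/69.723 = 0.0143424, so t = ln(69.723)/0.66 = 4.2445/0.66 = 6.4311.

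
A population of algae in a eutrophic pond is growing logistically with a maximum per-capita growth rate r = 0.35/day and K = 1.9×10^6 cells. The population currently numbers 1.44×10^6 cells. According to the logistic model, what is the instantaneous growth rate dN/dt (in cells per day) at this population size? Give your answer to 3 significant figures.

dN/dt = rN(1 − N/K) = 0.35 × 1.44×10^6 × (1 − 1.44×10^6/1.9×10^6).
1 − 1.44×10^6/1.9×10^6 = 0.24211; dN/dt = 0.35 × 1.44×10^6 × 0.24211 = 1.22021×10^5.

122000 cells per day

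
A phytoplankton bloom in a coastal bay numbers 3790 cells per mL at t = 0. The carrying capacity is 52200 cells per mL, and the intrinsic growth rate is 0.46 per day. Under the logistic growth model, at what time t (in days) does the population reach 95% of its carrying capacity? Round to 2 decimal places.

11.94 days

A = (K − N₀)/N₀ = (52200 − 3790)/3790 = 12.773.
Solve 52200/(1 + 12.773·e^(−0.46t)) = 49590: 1 + 12.773·e^(−0.46t) = 1.0526, so e^(−0.46t) = 0.00412051.
−0.46·t = ln(0.00412051) = -5.4918, so t = 5.4918/0.46 = 11.939.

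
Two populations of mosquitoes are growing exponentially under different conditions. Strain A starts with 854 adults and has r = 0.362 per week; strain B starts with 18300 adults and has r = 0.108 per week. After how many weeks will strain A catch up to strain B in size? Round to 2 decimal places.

Set 854·e^(0.362t) = 18300·e^(0.108t).
e^((0.362 − 0.108)t) = 18300/854 → e^(0.254·t) = 21.429.
0.254·t = ln(21.429) = 3.0647, so t = 3.0647/0.254 = 12.066.

12.07 weeks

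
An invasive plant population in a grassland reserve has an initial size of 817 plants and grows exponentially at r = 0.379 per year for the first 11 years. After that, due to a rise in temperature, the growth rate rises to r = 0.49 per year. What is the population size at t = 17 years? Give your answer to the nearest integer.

999129 plants

Phase 1: N(11) = 817·e^(0.379×11) = 817·e^4.169 = 52819.7.
Phase 2 runs for 17 − 11 = 6 years at r = 0.49.
N(17) = 52819.7·e^(0.49×6) = 52819.7·e^2.94 = 999129.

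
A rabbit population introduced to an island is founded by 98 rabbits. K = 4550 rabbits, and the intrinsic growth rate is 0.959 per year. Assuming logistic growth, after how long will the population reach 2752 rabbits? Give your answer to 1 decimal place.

4.4 years

A = (K − N₀)/N₀ = (4550 − 98)/98 = 45.429.
Solve 4550/(1 + 45.429·e^(−0.959t)) = 2752: 1 + 45.429·e^(−0.959t) = 1.6533, so e^(−0.959t) = 0.0143818.
−0.959·t = ln(0.0143818) = -4.2418, so t = 4.2418/0.959 = 4.4231.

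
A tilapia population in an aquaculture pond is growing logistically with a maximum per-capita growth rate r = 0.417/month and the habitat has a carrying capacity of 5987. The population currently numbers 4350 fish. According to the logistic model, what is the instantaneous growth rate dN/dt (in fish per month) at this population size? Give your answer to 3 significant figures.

dN/dt = rN(1 − N/K) = 0.417 × 4350 × (1 − 4350/5987).
1 − 4350/5987 = 0.27343; dN/dt = 0.417 × 4350 × 0.27343 = 495.98.

496 fish per month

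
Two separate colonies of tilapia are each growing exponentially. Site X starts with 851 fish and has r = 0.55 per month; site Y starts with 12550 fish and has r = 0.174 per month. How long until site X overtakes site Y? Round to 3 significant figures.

7.16 months

Set 851·e^(0.55t) = 12550·e^(0.174t).
e^((0.55 − 0.174)t) = 12550/851 → e^(0.376·t) = 14.747.
0.376·t = ln(14.747) = 2.6911, so t = 2.6911/0.376 = 7.1571.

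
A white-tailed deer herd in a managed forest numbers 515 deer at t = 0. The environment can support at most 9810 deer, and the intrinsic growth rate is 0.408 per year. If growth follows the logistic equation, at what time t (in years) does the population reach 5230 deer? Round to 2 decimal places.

7.42 years

A = (K − N₀)/N₀ = (9810 − 515)/515 = 18.049.
Solve 9810/(1 + 18.049·e^(−0.408t)) = 5230: 1 + 18.049·e^(−0.408t) = 1.8757, so e^(−0.408t) = 0.0485201.
−0.408·t = ln(0.0485201) = -3.0258, so t = 3.0258/0.408 = 7.4161.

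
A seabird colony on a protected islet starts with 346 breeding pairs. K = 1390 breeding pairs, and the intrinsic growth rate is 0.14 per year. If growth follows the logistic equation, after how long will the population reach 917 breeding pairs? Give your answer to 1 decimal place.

A = (K − N₀)/N₀ = (1390 − 346)/346 = 3.0173.
Solve 1390/(1 + 3.0173·e^(−0.14t)) = 917: 1 + 3.0173·e^(−0.14t) = 1.5158, so e^(−0.14t) = 0.170949.
−0.14·t = ln(0.170949) = -1.7664, so t = 1.7664/0.14 = 12.617.

12.6 years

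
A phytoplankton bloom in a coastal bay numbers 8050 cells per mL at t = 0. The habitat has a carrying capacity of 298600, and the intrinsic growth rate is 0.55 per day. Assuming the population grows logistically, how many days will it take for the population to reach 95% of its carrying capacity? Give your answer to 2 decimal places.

11.87 days

A = (K − N₀)/N₀ = (298600 − 8050)/8050 = 36.093.
Solve 298600/(1 + 36.093·e^(−0.55t)) = 283670: 1 + 36.093·e^(−0.55t) = 1.0526, so e^(−0.55t) = 0.00145821.
−0.55·t = ln(0.00145821) = -6.5305, so t = 6.5305/0.55 = 11.874.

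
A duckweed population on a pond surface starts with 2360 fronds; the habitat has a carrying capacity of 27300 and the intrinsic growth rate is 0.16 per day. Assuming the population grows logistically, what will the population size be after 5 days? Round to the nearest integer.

4749 fronds

A = (K − N₀)/N₀ = (27300 − 2360)/2360 = 10.568.
N(t) = K/(1 + A·e^(−rt)) = 27300/(1 + 10.568×e^(−0.16×5)).
e^(−0.8) = 0.44933; denominator = 1 + 10.568×0.44933 = 5.7484.
N = 27300/5.7484 = 4749.13.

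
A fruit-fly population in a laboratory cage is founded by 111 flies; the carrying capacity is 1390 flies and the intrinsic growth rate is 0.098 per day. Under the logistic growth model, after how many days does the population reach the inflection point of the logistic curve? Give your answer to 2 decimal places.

24.94 days

Logistic growth is fastest at N = K/2 = 695.
A = (K − N₀)/N₀ = 11.523. Set K/(1 + A·e^(−rt)) = K/2 → A·e^(−rt) = 1.
e^(−0.098t) = 1/11.523 = 0.0867866, so t = ln(11.523)/0.098 = 2.4443/0.098 = 24.942.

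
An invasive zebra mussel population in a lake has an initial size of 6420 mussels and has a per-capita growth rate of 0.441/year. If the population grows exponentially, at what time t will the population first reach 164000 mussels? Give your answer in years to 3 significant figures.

7.35 years

Set N₀·e^(rt) = 164000: e^(0.441·t) = 164000/6420 = 25.545.
0.441·t = ln(25.545) = 3.2404, so t = 3.2404/0.441 = 7.348.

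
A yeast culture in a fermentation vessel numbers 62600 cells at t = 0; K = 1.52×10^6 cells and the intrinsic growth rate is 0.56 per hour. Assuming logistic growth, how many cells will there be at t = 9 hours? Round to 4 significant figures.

1321000 cells

A = (K − N₀)/N₀ = (1.52×10^6 − 62600)/62600 = 23.281.
N(t) = K/(1 + A·e^(−rt)) = 1.52×10^6/(1 + 23.281×e^(−0.56×9)).
e^(−5.04) = 0.0064737; denominator = 1 + 23.281×0.0064737 = 1.1507.
N = 1.52×10^6/1.1507 = 1.320916×10^6.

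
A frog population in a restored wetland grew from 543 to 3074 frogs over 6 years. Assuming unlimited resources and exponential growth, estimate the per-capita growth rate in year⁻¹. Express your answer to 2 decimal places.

From N(t) = N₀·e^(rt): e^(r·6) = 3074/543 = 5.6611.
r·6 = ln(5.6611) = 1.7336, so r = 1.7336/6 = 0.28894.

0.29 per year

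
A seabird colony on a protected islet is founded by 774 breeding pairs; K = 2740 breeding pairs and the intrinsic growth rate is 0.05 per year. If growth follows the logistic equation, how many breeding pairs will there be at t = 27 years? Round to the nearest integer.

A = (K − N₀)/N₀ = (2740 − 774)/774 = 2.5401.
N(t) = K/(1 + A·e^(−rt)) = 2740/(1 + 2.5401×e^(−0.05×27)).
e^(−1.35) = 0.25924; denominator = 1 + 2.5401×0.25924 = 1.6585.
N = 2740/1.6585 = 1652.11.

1652 breeding pairs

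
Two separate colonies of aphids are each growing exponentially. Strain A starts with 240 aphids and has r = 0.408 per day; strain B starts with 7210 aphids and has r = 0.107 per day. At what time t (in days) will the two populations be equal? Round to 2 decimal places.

Set 240·e^(0.408t) = 7210·e^(0.107t).
e^((0.408 − 0.107)t) = 7210/240 → e^(0.301·t) = 30.042.
0.301·t = ln(30.042) = 3.4026, so t = 3.4026/0.301 = 11.304.

11.30 days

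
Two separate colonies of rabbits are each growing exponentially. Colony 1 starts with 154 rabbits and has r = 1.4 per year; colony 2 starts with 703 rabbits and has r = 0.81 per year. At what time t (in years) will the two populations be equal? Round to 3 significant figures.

2.57 years

Set 154·e^(1.4t) = 703·e^(0.81t).
e^((1.4 − 0.81)t) = 703/154 → e^(0.59·t) = 4.5649.
0.59·t = ln(4.5649) = 1.5184, so t = 1.5184/0.59 = 2.5736.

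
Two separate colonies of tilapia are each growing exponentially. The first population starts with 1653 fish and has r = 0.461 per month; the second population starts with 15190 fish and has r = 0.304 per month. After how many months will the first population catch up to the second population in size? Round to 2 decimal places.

Set 1653·e^(0.461t) = 15190·e^(0.304t).
e^((0.461 − 0.304)t) = 15190/1653 → e^(0.157·t) = 9.1894.
0.157·t = ln(9.1894) = 2.218, so t = 2.218/0.157 = 14.128.

14.13 months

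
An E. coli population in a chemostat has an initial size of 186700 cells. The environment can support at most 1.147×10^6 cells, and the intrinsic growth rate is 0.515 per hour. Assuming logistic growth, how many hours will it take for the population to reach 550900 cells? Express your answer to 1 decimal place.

3.0 hours

A = (K − N₀)/N₀ = (1.147×10^6 − 186700)/186700 = 5.1435.
Solve 1.147×10^6/(1 + 5.1435·e^(−0.515t)) = 550900: 1 + 5.1435·e^(−0.515t) = 2.082, so e^(−0.515t) = 0.21037.
−0.515·t = ln(0.21037) = -1.5589, so t = 1.5589/0.515 = 3.027.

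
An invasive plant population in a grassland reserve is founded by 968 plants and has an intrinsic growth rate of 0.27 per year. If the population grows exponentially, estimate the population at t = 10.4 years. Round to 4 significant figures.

N(t) = N₀·e^(rt) = 968 × e^(0.27×10.4) = 968 × e^2.808.
e^2.808 ≈ 16.577, so N ≈ 968 × 16.577 = 16046.3.

16050 plants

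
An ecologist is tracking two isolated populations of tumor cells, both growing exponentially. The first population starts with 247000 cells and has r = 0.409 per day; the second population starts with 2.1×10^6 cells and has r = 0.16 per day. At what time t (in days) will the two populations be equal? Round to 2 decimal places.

8.60 days

Set 247000·e^(0.409t) = 2.1×10^6·e^(0.16t).
e^((0.409 − 0.16)t) = 2.1×10^6/247000 → e^(0.249·t) = 8.502.
0.249·t = ln(8.502) = 2.1403, so t = 2.1403/0.249 = 8.5956.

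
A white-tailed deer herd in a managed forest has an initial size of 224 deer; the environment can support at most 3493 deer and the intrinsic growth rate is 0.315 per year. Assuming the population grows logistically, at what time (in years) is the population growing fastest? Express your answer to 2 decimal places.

Logistic growth is fastest at N = K/2 = 1746.5.
A = (K − N₀)/N₀ = 14.594. Set K/(1 + A·e^(−rt)) = K/2 → A·e^(−rt) = 1.
e^(−0.315t) = 1/14.594 = 0.0685225, so t = ln(14.594)/0.315 = 2.6806/0.315 = 8.5098.

8.51 years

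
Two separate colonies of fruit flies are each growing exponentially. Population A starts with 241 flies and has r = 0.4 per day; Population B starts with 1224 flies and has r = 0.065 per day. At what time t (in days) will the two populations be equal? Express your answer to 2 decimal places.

Set 241·e^(0.4t) = 1224·e^(0.065t).
e^((0.4 − 0.065)t) = 1224/241 → e^(0.335·t) = 5.0788.
0.335·t = ln(5.0788) = 1.6251, so t = 1.6251/0.335 = 4.851.

4.85 days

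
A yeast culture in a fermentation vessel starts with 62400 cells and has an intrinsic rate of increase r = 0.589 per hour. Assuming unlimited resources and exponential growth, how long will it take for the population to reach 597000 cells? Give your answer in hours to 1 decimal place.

3.8 hours

Set N₀·e^(rt) = 597000: e^(0.589·t) = 597000/62400 = 9.5673.
0.589·t = ln(9.5673) = 2.2584, so t = 2.2584/0.589 = 3.8342.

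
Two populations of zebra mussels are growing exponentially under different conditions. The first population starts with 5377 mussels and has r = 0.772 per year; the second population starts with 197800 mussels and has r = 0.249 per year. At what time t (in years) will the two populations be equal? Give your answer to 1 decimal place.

6.9 years

Set 5377·e^(0.772t) = 197800·e^(0.249t).
e^((0.772 − 0.249)t) = 197800/5377 → e^(0.523·t) = 36.786.
0.523·t = ln(36.786) = 3.6051, so t = 3.6051/0.523 = 6.8932.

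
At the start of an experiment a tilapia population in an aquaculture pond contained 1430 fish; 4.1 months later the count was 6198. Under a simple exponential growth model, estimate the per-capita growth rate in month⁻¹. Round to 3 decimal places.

0.358 per month

From N(t) = N₀·e^(rt): e^(r·4.1) = 6198/1430 = 4.3343.
r·4.1 = ln(4.3343) = 1.4666, so r = 1.4666/4.1 = 0.3577.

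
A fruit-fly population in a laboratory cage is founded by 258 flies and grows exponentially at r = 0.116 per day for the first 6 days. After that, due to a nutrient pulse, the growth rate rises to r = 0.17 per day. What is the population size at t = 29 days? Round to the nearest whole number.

Phase 1: N(6) = 258·e^(0.116×6) = 258·e^0.696 = 517.474.
Phase 2 runs for 29 − 6 = 23 days at r = 0.17.
N(29) = 517.474·e^(0.17×23) = 517.474·e^3.91 = 25821.4.

25821 flies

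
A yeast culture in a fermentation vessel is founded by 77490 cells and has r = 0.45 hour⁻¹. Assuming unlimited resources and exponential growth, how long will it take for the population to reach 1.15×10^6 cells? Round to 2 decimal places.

Set N₀·e^(rt) = 1.15×10^6: e^(0.45·t) = 1.15×10^6/77490 = 14.841.
0.45·t = ln(14.841) = 2.6974, so t = 2.6974/0.45 = 5.9942.

5.99 hours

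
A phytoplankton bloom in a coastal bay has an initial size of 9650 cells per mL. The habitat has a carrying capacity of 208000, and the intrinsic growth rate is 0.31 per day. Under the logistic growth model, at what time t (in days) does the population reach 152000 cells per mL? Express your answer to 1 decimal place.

A = (K − N₀)/N₀ = (208000 − 9650)/9650 = 20.554.
Solve 208000/(1 + 20.554·e^(−0.31t)) = 152000: 1 + 20.554·e^(−0.31t) = 1.3684, so e^(−0.31t) = 0.0179242.
−0.31·t = ln(0.0179242) = -4.0216, so t = 4.0216/0.31 = 12.973.

13.0 days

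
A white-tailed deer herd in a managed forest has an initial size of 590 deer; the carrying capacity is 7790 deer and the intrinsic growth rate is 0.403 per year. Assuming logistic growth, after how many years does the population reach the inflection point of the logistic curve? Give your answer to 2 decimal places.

6.21 years

Logistic growth is fastest at N = K/2 = 3895.
A = (K − N₀)/N₀ = 12.203. Set K/(1 + A·e^(−rt)) = K/2 → A·e^(−rt) = 1.
e^(−0.403t) = 1/12.203 = 0.0819444, so t = ln(12.203)/0.403 = 2.5017/0.403 = 6.2077.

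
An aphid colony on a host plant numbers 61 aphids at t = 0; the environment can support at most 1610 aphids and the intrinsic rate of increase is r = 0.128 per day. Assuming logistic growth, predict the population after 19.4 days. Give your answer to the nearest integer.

A = (K − N₀)/N₀ = (1610 − 61)/61 = 25.393.
N(t) = K/(1 + A·e^(−rt)) = 1610/(1 + 25.393×e^(−0.128×19.4)).
e^(−2.483) = 0.083476; denominator = 1 + 25.393×0.083476 = 3.1197.
N = 1610/3.1197 = 516.07.

516 aphids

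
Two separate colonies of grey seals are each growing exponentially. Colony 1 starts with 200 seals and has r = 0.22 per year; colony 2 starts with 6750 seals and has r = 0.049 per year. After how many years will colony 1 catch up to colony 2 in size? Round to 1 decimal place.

20.6 years

Set 200·e^(0.22t) = 6750·e^(0.049t).
e^((0.22 − 0.049)t) = 6750/200 → e^(0.171·t) = 33.75.
0.171·t = ln(33.75) = 3.519, so t = 3.519/0.171 = 20.579.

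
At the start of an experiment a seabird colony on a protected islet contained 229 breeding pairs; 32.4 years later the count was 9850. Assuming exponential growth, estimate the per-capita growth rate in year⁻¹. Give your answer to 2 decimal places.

From N(t) = N₀·e^(rt): e^(r·32.4) = 9850/229 = 43.013.
r·32.4 = ln(43.013) = 3.7615, so r = 3.7615/32.4 = 0.1161.

0.12 per year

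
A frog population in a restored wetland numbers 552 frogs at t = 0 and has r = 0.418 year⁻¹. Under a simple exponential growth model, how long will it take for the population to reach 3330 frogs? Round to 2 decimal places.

Set N₀·e^(rt) = 3330: e^(0.418·t) = 3330/552 = 6.0326.
0.418·t = ln(6.0326) = 1.7972, so t = 1.7972/0.418 = 4.2995.

4.30 years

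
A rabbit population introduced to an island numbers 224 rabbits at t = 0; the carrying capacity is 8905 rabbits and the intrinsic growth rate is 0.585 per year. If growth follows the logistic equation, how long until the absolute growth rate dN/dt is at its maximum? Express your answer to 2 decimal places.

6.25 years

Logistic growth is fastest at N = K/2 = 4452.5.
A = (K − N₀)/N₀ = 38.754. Set K/(1 + A·e^(−rt)) = K/2 → A·e^(−rt) = 1.
e^(−0.585t) = 1/38.754 = 0.0258035, so t = ln(38.754)/0.585 = 3.6572/0.585 = 6.2517.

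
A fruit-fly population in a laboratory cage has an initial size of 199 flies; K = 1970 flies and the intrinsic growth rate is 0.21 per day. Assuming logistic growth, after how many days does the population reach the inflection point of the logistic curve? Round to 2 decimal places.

10.41 days

Logistic growth is fastest at N = K/2 = 985.
A = (K − N₀)/N₀ = 8.8995. Set K/(1 + A·e^(−rt)) = K/2 → A·e^(−rt) = 1.
e^(−0.21t) = 1/8.8995 = 0.112366, so t = ln(8.8995)/0.21 = 2.186/0.21 = 10.409.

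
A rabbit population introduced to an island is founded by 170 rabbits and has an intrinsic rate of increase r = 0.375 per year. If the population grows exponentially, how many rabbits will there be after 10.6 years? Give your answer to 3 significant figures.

9050 rabbits

N(t) = N₀·e^(rt) = 170 × e^(0.375×10.6) = 170 × e^3.975.
e^3.975 ≈ 53.25, so N ≈ 170 × 53.25 = 9052.52.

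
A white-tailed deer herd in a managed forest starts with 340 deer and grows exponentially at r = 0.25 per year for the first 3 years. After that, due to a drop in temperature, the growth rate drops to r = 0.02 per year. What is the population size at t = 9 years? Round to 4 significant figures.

Phase 1: N(3) = 340·e^(0.25×3) = 340·e^0.75 = 719.78.
Phase 2 runs for 9 − 3 = 6 years at r = 0.02.
N(9) = 719.78·e^(0.02×6) = 719.78·e^0.12 = 811.55.

811.5 deer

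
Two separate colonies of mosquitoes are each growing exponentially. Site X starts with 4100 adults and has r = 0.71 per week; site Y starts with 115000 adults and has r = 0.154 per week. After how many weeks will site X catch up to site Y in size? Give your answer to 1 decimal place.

Set 4100·e^(0.71t) = 115000·e^(0.154t).
e^((0.71 − 0.154)t) = 115000/4100 → e^(0.556·t) = 28.049.
0.556·t = ln(28.049) = 3.3339, so t = 3.3339/0.556 = 5.9963.

6.0 weeks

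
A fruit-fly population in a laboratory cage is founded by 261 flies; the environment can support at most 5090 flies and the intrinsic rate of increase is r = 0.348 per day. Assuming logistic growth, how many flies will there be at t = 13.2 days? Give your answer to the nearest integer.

A = (K − N₀)/N₀ = (5090 − 261)/261 = 18.502.
N(t) = K/(1 + A·e^(−rt)) = 5090/(1 + 18.502×e^(−0.348×13.2)).
e^(−4.594) = 0.010116; denominator = 1 + 18.502×0.010116 = 1.1872.
N = 5090/1.1872 = 4287.5.

4287 flies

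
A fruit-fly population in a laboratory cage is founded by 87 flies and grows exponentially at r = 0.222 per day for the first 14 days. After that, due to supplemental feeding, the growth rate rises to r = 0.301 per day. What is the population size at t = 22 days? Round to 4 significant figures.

Phase 1: N(14) = 87·e^(0.222×14) = 87·e^3.108 = 1946.73.
Phase 2 runs for 22 − 14 = 8 days at r = 0.301.
N(22) = 1946.73·e^(0.301×8) = 1946.73·e^2.408 = 21631.5.

21630 flies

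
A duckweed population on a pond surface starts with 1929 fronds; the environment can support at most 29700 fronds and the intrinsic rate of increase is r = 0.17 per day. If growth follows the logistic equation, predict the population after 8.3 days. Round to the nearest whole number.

A = (K − N₀)/N₀ = (29700 − 1929)/1929 = 14.397.
N(t) = K/(1 + A·e^(−rt)) = 29700/(1 + 14.397×e^(−0.17×8.3)).
e^(−1.411) = 0.2439; denominator = 1 + 14.397×0.2439 = 4.5113.
N = 29700/4.5113 = 6583.45.

6583 fronds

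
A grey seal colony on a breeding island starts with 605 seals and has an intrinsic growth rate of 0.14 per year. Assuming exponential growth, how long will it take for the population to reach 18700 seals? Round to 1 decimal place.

Set N₀·e^(rt) = 18700: e^(0.14·t) = 18700/605 = 30.909.
0.14·t = ln(30.909) = 3.4311, so t = 3.4311/0.14 = 24.508.

24.5 years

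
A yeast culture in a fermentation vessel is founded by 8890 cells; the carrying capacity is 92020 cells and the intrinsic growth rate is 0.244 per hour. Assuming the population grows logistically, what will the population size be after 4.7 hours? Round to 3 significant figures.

23200 cells

A = (K − N₀)/N₀ = (92020 − 8890)/8890 = 9.351.
N(t) = K/(1 + A·e^(−rt)) = 92020/(1 + 9.351×e^(−0.244×4.7)).
e^(−1.147) = 0.31765; denominator = 1 + 9.351×0.31765 = 3.9703.
N = 92020/3.9703 = 23176.8.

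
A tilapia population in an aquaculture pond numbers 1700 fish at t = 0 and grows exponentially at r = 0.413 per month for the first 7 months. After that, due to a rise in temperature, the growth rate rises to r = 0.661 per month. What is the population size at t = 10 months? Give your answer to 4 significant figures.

222400 fish

Phase 1: N(7) = 1700·e^(0.413×7) = 1700·e^2.891 = 30619.2.
Phase 2 runs for 10 − 7 = 3 months at r = 0.661.
N(10) = 30619.2·e^(0.661×3) = 30619.2·e^1.983 = 222434.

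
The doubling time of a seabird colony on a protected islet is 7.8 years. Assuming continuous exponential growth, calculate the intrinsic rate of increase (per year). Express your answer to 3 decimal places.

0.089 per year

r = ln(2)/t_d = 0.6931/7.8 = 0.088865.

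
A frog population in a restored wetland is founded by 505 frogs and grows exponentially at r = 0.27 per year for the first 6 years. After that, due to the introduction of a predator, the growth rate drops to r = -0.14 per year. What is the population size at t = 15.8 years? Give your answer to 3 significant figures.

Phase 1: N(6) = 505·e^(0.27×6) = 505·e^1.62 = 2551.81.
Phase 2 runs for 15.8 − 6 = 9.8 years at r = -0.14.
N(15.8) = 2551.81·e^(-0.14×9.8) = 2551.81·e^-1.372 = 647.137.

647 frogs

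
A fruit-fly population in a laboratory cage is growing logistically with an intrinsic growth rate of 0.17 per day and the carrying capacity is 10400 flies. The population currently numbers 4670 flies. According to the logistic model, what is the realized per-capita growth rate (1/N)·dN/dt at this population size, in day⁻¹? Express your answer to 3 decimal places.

0.094 per day

(1/N)·dN/dt = r(1 − N/K) = 0.17 × (1 − 4670/10400).
= 0.17 × 0.55096 = 0.093663.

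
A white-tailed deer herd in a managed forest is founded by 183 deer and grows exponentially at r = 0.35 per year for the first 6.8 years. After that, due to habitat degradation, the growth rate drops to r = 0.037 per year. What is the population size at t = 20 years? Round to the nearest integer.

Phase 1: N(6.8) = 183·e^(0.35×6.8) = 183·e^2.38 = 1977.3.
Phase 2 runs for 20 − 6.8 = 13.2 years at r = 0.037.
N(20) = 1977.3·e^(0.037×13.2) = 1977.3·e^0.4884 = 3222.41.

3222 deer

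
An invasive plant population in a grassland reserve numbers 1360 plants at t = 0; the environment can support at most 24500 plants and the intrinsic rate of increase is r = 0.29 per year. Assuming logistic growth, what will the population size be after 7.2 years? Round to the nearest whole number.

A = (K − N₀)/N₀ = (24500 − 1360)/1360 = 17.015.
N(t) = K/(1 + A·e^(−rt)) = 24500/(1 + 17.015×e^(−0.29×7.2)).
e^(−2.088) = 0.12393; denominator = 1 + 17.015×0.12393 = 3.1087.
N = 24500/3.1087 = 7881.07.

7881 plants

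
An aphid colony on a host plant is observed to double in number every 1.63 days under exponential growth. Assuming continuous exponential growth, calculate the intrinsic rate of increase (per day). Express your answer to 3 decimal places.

0.425 per day

r = ln(2)/t_d = 0.6931/1.63 = 0.42524.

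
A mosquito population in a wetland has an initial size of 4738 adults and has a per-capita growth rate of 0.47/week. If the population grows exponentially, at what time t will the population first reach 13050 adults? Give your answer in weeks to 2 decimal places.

Set N₀·e^(rt) = 13050: e^(0.47·t) = 13050/4738 = 2.7543.
0.47·t = ln(2.7543) = 1.0132, so t = 1.0132/0.47 = 2.1557.

2.16 weeks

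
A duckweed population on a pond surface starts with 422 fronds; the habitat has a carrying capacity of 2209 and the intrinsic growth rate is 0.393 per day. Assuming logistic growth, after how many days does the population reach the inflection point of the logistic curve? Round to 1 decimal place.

3.7 days

Logistic growth is fastest at N = K/2 = 1104.5.
A = (K − N₀)/N₀ = 4.2346. Set K/(1 + A·e^(−rt)) = K/2 → A·e^(−rt) = 1.
e^(−0.393t) = 1/4.2346 = 0.23615, so t = ln(4.2346)/0.393 = 1.4433/0.393 = 3.6725.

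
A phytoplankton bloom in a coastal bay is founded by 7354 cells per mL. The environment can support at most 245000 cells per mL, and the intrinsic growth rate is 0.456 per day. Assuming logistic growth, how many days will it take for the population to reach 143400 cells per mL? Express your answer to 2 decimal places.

8.38 days

A = (K − N₀)/N₀ = (245000 − 7354)/7354 = 32.315.
Solve 245000/(1 + 32.315·e^(−0.456t)) = 143400: 1 + 32.315·e^(−0.456t) = 1.7085, so e^(−0.456t) = 0.0219249.
−0.456·t = ln(0.0219249) = -3.8201, so t = 3.8201/0.456 = 8.3775.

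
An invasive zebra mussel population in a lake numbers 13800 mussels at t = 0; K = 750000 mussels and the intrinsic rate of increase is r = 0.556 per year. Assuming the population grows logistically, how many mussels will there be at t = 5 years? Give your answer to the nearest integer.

A = (K − N₀)/N₀ = (750000 − 13800)/13800 = 53.348.
N(t) = K/(1 + A·e^(−rt)) = 750000/(1 + 53.348×e^(−0.556×5)).
e^(−2.78) = 0.062039; denominator = 1 + 53.348×0.062039 = 4.3096.
N = 750000/4.3096 = 174029.

174029 mussels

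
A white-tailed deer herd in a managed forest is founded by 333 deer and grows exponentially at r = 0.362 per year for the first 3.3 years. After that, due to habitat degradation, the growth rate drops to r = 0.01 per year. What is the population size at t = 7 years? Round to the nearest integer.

1141 deer

Phase 1: N(3.3) = 333·e^(0.362×3.3) = 333·e^1.195 = 1099.64.
Phase 2 runs for 7 − 3.3 = 3.7 years at r = 0.01.
N(7) = 1099.64·e^(0.01×3.7) = 1099.64·e^0.037 = 1141.09.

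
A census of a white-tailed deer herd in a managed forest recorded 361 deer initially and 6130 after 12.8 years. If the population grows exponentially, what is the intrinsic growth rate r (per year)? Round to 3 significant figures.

From N(t) = N₀·e^(rt): e^(r·12.8) = 6130/361 = 16.981.
r·12.8 = ln(16.981) = 2.8321, so r = 2.8321/12.8 = 0.22126.

0.221 per year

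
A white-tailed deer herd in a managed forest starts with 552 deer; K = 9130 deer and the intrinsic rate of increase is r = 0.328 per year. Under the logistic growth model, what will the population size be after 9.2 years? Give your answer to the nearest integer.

5187 deer

A = (K − N₀)/N₀ = (9130 − 552)/552 = 15.54.
N(t) = K/(1 + A·e^(−rt)) = 9130/(1 + 15.54×e^(−0.328×9.2)).
e^(−3.018) = 0.048918; denominator = 1 + 15.54×0.048918 = 1.7602.
N = 9130/1.7602 = 5186.95.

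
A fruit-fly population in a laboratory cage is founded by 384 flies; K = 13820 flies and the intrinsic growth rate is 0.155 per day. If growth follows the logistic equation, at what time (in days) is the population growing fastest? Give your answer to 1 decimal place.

22.9 days

Logistic growth is fastest at N = K/2 = 6910.
A = (K − N₀)/N₀ = 34.99. Set K/(1 + A·e^(−rt)) = K/2 → A·e^(−rt) = 1.
e^(−0.155t) = 1/34.99 = 0.0285799, so t = ln(34.99)/0.155 = 3.5551/0.155 = 22.936.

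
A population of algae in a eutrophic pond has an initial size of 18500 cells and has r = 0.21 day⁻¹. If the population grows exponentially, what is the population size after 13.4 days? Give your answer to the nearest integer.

N(t) = N₀·e^(rt) = 18500 × e^(0.21×13.4) = 18500 × e^2.814.
e^2.814 ≈ 16.676, so N ≈ 18500 × 16.676 = 308515.

308515 cells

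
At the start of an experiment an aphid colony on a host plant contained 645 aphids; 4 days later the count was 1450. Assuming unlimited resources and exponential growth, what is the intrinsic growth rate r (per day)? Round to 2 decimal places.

From N(t) = N₀·e^(rt): e^(r·4) = 1450/645 = 2.2481.
r·4 = ln(2.2481) = 0.81007, so r = 0.81007/4 = 0.20252.

0.20 per day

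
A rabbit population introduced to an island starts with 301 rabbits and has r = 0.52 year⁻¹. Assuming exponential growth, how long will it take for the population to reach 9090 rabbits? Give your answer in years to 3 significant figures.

6.55 years

Set N₀·e^(rt) = 9090: e^(0.52·t) = 9090/301 = 30.199.
0.52·t = ln(30.199) = 3.4078, so t = 3.4078/0.52 = 6.5535.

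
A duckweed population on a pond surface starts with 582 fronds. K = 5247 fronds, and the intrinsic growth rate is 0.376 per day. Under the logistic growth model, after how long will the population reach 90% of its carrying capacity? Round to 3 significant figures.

A = (K − N₀)/N₀ = (5247 − 582)/582 = 8.0155.
Solve 5247/(1 + 8.0155·e^(−0.376t)) = 4722.3: 1 + 8.0155·e^(−0.376t) = 1.1111, so e^(−0.376t) = 0.0138621.
−0.376·t = ln(0.0138621) = -4.2786, so t = 4.2786/0.376 = 11.379.

11.4 days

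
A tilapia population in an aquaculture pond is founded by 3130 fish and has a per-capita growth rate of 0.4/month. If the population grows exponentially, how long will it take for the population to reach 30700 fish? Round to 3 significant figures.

5.71 months

Set N₀·e^(rt) = 30700: e^(0.4·t) = 30700/3130 = 9.8083.
0.4·t = ln(9.8083) = 2.2832, so t = 2.2832/0.4 = 5.7081.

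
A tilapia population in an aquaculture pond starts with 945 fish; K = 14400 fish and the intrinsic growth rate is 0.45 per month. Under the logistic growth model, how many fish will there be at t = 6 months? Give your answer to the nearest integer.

A = (K − N₀)/N₀ = (14400 − 945)/945 = 14.238.
N(t) = K/(1 + A·e^(−rt)) = 14400/(1 + 14.238×e^(−0.45×6)).
e^(−2.7) = 0.067206; denominator = 1 + 14.238×0.067206 = 1.9569.
N = 14400/1.9569 = 7358.66.

7359 fish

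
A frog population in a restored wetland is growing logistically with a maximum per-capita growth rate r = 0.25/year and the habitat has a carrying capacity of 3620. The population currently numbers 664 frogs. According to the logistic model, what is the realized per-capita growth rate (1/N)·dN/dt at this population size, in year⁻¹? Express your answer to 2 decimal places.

0.20 per year

(1/N)·dN/dt = r(1 − N/K) = 0.25 × (1 − 664/3620).
= 0.25 × 0.81657 = 0.20414.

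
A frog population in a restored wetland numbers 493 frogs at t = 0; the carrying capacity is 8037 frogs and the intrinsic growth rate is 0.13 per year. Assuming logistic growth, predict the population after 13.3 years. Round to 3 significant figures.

2160 frogs

A = (K − N₀)/N₀ = (8037 − 493)/493 = 15.302.
N(t) = K/(1 + A·e^(−rt)) = 8037/(1 + 15.302×e^(−0.13×13.3)).
e^(−1.729) = 0.17746; denominator = 1 + 15.302×0.17746 = 3.7156.
N = 8037/3.7156 = 2163.06.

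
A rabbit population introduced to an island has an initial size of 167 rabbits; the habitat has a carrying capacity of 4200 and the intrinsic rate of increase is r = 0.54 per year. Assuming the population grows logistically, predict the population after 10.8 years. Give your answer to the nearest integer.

A = (K − N₀)/N₀ = (4200 − 167)/167 = 24.15.
N(t) = K/(1 + A·e^(−rt)) = 4200/(1 + 24.15×e^(−0.54×10.8)).
e^(−5.832) = 0.0029322; denominator = 1 + 24.15×0.0029322 = 1.0708.
N = 4200/1.0708 = 3922.26.

3922 rabbits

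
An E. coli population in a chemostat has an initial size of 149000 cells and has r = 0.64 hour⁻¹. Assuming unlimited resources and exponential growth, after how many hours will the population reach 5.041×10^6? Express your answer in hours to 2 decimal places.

5.50 hours

Set N₀·e^(rt) = 5.041×10^6: e^(0.64·t) = 5.041×10^6/149000 = 33.832.
0.64·t = ln(33.832) = 3.5214, so t = 3.5214/0.64 = 5.5022.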